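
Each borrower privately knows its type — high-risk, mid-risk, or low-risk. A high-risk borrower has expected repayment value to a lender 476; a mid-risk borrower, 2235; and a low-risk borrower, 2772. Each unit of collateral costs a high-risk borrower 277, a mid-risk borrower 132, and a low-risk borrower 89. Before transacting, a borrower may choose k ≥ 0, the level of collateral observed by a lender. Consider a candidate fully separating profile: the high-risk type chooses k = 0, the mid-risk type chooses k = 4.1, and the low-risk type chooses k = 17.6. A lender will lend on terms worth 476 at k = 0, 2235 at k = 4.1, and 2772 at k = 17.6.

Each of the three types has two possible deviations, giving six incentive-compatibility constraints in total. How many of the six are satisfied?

High-risk (own payoff 476): to k=4.1 gives 2235 − 277×4.1 = 1099.3 → profitable ✗; to k=17.6 gives 2772 − 277×17.6 = -2103.2 → no gain ✓.
Low-risk (own payoff 2772 − 89×17.6 = 1205.6): to k=0 gives 476 → no gain ✓; to k=4.1 gives 2235 − 89×4.1 = 1870.1 → profitable ✗.
Mid-risk (own payoff 2235 − 132×4.1 = 1693.8): to k=0 gives 476 → no gain ✓; to k=17.6 gives 2772 − 132×17.6 = 448.8 → no gain ✓.
4 of the 6 constraints hold; not an equilibrium.

4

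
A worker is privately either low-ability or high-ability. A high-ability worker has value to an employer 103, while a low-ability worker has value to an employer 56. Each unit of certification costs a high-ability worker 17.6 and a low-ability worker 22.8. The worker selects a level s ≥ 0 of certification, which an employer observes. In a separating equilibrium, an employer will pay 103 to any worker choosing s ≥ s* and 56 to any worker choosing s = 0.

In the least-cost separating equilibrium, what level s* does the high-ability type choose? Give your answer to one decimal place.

A low-ability worker choosing s = 0 receives 56.
Imitating at s* instead would pay 103 at cost 22.8·s*, netting 103 − 22.8·s*.
Indifference: 56 = 103 − 22.8·s*, so s* = (103 − 56) / 22.8 ≈ 2.1.
This is the low-ability type's binding incentive-compatibility constraint; any s ≥ 2.1 sustains separation on that side.

2.1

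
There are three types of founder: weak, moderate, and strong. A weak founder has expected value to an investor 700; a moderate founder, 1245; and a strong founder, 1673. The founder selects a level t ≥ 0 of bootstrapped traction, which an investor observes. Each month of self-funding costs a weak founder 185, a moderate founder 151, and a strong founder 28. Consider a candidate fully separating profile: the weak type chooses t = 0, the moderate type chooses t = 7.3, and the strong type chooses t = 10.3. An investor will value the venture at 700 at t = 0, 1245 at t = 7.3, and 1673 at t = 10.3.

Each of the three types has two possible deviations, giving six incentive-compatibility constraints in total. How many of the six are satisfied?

Moderate (own payoff 1245 − 151×7.3 = 142.7): to t=0 gives 700 → profitable ✗; to t=10.3 gives 1673 − 151×10.3 = 117.7 → no gain ✓.
Weak (own payoff 700): to t=7.3 gives 1245 − 185×7.3 = -105.5 → no gain ✓; to t=10.3 gives 1673 − 185×10.3 = -232.5 → no gain ✓.
Strong (own payoff 1673 − 28×10.3 = 1384.6): to t=0 gives 700 → no gain ✓; to t=7.3 gives 1245 − 28×7.3 = 1040.6 → no gain ✓.
5 of the 6 constraints hold; not an equilibrium.

5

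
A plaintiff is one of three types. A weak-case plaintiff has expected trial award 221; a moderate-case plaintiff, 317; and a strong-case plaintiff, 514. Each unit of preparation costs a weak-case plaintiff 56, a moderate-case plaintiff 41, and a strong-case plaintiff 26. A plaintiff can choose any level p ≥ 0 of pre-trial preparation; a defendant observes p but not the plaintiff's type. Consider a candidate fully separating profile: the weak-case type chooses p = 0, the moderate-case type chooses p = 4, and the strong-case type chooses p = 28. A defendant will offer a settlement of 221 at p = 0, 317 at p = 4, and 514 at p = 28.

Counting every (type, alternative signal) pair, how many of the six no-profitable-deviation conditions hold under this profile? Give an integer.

3

Moderate-case (own payoff 317 − 41×4 = 153): to p=0 gives 221 → profitable ✗; to p=28 gives 514 − 41×28 = -634 → no gain ✓.
Weak-case (own payoff 221): to p=4 gives 317 − 56×4 = 93 → no gain ✓; to p=28 gives 514 − 56×28 = -1054 → no gain ✓.
Strong-case (own payoff 514 − 26×28 = -214): to p=0 gives 221 → profitable ✗; to p=4 gives 317 − 26×4 = 213 → profitable ✗.
3 of the 6 constraints hold; not an equilibrium.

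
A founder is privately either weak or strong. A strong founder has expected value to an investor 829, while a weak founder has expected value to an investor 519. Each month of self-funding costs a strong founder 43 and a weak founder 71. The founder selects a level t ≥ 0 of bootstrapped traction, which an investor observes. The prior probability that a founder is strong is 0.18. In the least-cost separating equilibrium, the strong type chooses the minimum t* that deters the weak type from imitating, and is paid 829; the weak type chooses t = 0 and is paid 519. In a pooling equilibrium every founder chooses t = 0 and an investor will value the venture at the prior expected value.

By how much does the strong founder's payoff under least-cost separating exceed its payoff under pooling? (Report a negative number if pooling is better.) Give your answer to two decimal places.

66.45

Least-cost separating signal: t* solves 519 = 829 − 71·t*, so t* = (829 − 519)/71 ≈ 4.3662.
Strong type's separating payoff: 829 − 43 × t* = 829 − 43 × (829 − 519)/71 = 829 − 13330/71 ≈ 641.2535.
Pooling payoff: 0.18 × 829 + 0.82 × 519 = 574.8.
Difference: 641.2535 − 574.8 = 66.4535, i.e. 66.45 to two decimal places.
The strong type prefers to separate.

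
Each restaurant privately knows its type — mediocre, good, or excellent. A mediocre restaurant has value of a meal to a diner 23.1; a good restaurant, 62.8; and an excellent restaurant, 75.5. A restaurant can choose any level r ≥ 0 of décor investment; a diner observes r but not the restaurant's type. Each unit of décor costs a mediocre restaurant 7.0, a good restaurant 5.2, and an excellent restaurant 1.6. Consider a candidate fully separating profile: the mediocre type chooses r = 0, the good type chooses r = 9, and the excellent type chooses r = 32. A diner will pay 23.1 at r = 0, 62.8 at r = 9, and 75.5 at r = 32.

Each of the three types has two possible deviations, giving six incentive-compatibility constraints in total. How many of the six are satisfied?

Excellent (own payoff 75.5 − 1.6×32 = 24.3): to r=0 gives 23.1 → no gain ✓; to r=9 gives 62.8 − 1.6×9 = 48.4 → profitable ✗.
Mediocre (own payoff 23.1): to r=9 gives 62.8 − 7.0×9 = -0.2 → no gain ✓; to r=32 gives 75.5 − 7.0×32 = -148.5 → no gain ✓.
Good (own payoff 62.8 − 5.2×9 = 16): to r=0 gives 23.1 → profitable ✗; to r=32 gives 75.5 − 5.2×32 = -90.9 → no gain ✓.
4 of the 6 constraints hold; not an equilibrium.

4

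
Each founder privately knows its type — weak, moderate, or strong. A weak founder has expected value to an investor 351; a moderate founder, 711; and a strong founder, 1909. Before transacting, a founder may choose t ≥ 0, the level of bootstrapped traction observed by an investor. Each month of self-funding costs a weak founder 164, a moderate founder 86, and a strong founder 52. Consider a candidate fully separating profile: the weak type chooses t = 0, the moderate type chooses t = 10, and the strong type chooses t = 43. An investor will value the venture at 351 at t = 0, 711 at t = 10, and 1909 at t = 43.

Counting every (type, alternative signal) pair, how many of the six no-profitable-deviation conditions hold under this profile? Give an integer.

Strong (own payoff 1909 − 52×43 = -327): to t=0 gives 351 → profitable ✗; to t=10 gives 711 − 52×10 = 191 → profitable ✗.
Moderate (own payoff 711 − 86×10 = -149): to t=0 gives 351 → profitable ✗; to t=43 gives 1909 − 86×43 = -1789 → no gain ✓.
Weak (own payoff 351): to t=10 gives 711 − 164×10 = -929 → no gain ✓; to t=43 gives 1909 − 164×43 = -5143 → no gain ✓.
3 of the 6 constraints hold; not an equilibrium.

3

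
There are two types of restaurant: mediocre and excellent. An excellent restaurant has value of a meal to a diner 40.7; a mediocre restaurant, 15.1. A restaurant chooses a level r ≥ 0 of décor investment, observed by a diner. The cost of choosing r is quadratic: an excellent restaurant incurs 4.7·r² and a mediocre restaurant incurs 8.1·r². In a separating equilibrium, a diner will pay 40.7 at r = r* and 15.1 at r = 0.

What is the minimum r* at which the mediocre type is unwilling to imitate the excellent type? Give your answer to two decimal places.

1.78

The mediocre type at r = 0 receives 15.1; imitating at r* yields 40.7 − 8.1·r*².
Indifference: 15.1 = 40.7 − 8.1·r*², so r*² = (40.7 − 15.1) / 8.1 ≈ 3.1605.
r* = √3.1605 ≈ 1.78.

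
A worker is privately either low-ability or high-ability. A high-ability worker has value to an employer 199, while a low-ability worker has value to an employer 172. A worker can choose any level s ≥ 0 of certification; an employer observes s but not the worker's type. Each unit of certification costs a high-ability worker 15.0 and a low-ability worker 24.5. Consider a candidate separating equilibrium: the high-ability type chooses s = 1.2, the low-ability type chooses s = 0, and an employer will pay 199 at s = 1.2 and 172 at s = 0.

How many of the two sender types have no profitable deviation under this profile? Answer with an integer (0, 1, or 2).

2

Low-ability type: stay at 0 → 172; mimic → 199 − 24.5 × 1.2 = 169.6. IC holds (172 ≥ 169.6).
High-ability type: signal → 199 − 15.0 × 1.2 = 181; deviate to 0 → 172. IC holds (181 ≥ 172).
2 of 2 constraints hold, so this is a separating equilibrium.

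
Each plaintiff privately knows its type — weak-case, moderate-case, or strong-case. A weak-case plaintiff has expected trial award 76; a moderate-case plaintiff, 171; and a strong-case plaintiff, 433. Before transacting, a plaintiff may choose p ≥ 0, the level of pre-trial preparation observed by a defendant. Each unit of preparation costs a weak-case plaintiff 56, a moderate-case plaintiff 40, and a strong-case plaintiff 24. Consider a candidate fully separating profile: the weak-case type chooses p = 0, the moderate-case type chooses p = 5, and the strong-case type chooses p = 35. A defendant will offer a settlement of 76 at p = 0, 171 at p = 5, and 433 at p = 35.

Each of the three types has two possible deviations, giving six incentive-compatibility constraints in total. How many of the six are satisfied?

3

Strong-case (own payoff 433 − 24×35 = -407): to p=0 gives 76 → profitable ✗; to p=5 gives 171 − 24×5 = 51 → profitable ✗.
Moderate-case (own payoff 171 − 40×5 = -29): to p=0 gives 76 → profitable ✗; to p=35 gives 433 − 40×35 = -967 → no gain ✓.
Weak-case (own payoff 76): to p=5 gives 171 − 56×5 = -109 → no gain ✓; to p=35 gives 433 − 56×35 = -1527 → no gain ✓.
3 of the 6 constraints hold; not an equilibrium.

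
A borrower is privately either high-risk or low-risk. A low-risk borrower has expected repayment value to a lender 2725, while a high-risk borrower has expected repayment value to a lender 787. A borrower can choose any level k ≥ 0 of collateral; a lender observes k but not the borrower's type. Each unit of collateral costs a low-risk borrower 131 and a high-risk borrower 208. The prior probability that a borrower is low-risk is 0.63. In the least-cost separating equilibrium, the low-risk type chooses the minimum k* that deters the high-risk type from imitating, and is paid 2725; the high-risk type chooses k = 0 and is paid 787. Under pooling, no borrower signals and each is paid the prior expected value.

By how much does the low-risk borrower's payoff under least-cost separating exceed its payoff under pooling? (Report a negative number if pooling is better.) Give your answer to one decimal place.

Least-cost separating signal: k* solves 787 = 2725 − 208·k*, so k* = (2725 − 787)/208 ≈ 9.3173.
Low-risk type's separating payoff: 2725 − 131 × k* = 2725 − 131 × (2725 − 787)/208 = 2725 − 253878/208 ≈ 1504.433.
Pooling payoff: 0.63 × 2725 + 0.37 × 787 = 2007.94.
Difference: 1504.433 − 2007.94 = -503.507, i.e. -503.5 to one decimal place.
The low-risk type would prefer the pooling outcome.

-503.5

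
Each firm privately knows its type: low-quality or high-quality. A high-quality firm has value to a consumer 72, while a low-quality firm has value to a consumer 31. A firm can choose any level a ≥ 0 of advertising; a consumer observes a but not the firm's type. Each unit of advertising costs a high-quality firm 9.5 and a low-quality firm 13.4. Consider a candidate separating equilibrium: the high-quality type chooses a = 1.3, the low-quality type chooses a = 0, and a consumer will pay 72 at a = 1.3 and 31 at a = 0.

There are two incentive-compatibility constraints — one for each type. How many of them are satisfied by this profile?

1

Low-quality type: stay at 0 → 31; mimic → 72 − 13.4 × 1.3 = 54.58. IC fails (31 < 54.58).
High-quality type: signal → 72 − 9.5 × 1.3 = 59.65; deviate to 0 → 31. IC holds (59.65 ≥ 31).
1 of 2 constraints hold, so this profile is not an equilibrium.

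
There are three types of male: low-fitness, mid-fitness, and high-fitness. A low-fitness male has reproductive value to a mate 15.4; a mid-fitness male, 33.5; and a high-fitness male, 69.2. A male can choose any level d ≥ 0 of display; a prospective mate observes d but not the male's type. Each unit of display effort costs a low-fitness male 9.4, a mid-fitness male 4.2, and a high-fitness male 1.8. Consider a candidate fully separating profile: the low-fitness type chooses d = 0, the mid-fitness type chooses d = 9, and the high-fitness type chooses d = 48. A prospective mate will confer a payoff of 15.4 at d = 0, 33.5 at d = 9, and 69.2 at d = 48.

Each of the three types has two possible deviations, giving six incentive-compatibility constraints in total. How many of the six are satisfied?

3

Mid-fitness (own payoff 33.5 − 4.2×9 = -4.3): to d=0 gives 15.4 → profitable ✗; to d=48 gives 69.2 − 4.2×48 = -132.4 → no gain ✓.
Low-fitness (own payoff 15.4): to d=9 gives 33.5 − 9.4×9 = -51.1 → no gain ✓; to d=48 gives 69.2 − 9.4×48 = -382 → no gain ✓.
High-fitness (own payoff 69.2 − 1.8×48 = -17.2): to d=0 gives 15.4 → profitable ✗; to d=9 gives 33.5 − 1.8×9 = 17.3 → profitable ✗.
3 of the 6 constraints hold; not an equilibrium.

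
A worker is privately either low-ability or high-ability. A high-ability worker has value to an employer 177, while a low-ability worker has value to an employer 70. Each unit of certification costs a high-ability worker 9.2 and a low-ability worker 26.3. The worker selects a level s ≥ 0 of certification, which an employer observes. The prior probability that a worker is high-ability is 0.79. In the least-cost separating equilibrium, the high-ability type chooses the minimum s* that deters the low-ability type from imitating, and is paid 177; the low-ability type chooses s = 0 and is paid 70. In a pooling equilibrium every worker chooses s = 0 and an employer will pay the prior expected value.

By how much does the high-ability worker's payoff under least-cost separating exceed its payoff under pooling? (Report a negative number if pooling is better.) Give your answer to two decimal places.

-14.96

Least-cost separating signal: s* solves 70 = 177 − 26.3·s*, so s* = (177 − 70)/26.3 ≈ 4.0684.
High-ability type's separating payoff: 177 − 9.2 × s* = 177 − 9.2 × (177 − 70)/26.3 = 177 − 984.4/26.3 ≈ 139.5703.
Pooling payoff: 0.79 × 177 + 0.21 × 70 = 154.53.
Difference: 139.5703 − 154.53 = -14.9597, i.e. -14.96 to two decimal places.
The high-ability type would prefer the pooling outcome.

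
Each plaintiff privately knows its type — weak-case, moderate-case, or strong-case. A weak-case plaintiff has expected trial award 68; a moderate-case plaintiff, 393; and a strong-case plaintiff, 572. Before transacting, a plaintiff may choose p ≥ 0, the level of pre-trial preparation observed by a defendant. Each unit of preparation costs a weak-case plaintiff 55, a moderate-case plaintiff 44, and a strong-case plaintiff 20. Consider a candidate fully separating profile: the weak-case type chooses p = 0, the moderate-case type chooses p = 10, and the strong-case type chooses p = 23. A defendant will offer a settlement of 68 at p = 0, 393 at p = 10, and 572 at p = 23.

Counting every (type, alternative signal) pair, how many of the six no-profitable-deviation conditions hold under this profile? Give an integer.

Weak-case (own payoff 68): to p=10 gives 393 − 55×10 = -157 → no gain ✓; to p=23 gives 572 − 55×23 = -693 → no gain ✓.
Moderate-case (own payoff 393 − 44×10 = -47): to p=0 gives 68 → profitable ✗; to p=23 gives 572 − 44×23 = -440 → no gain ✓.
Strong-case (own payoff 572 − 20×23 = 112): to p=0 gives 68 → no gain ✓; to p=10 gives 393 − 20×10 = 193 → profitable ✗.
4 of the 6 constraints hold; not an equilibrium.

4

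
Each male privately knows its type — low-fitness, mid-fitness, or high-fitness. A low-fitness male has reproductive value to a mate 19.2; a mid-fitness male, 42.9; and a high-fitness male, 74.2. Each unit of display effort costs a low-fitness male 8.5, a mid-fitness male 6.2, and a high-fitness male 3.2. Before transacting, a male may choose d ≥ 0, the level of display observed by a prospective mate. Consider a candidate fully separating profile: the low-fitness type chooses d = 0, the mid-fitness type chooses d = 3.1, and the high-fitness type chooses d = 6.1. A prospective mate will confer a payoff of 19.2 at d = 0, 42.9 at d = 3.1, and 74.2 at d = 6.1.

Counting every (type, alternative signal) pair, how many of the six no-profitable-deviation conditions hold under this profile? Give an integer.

Mid-fitness (own payoff 42.9 − 6.2×3.1 = 23.68): to d=0 gives 19.2 → no gain ✓; to d=6.1 gives 74.2 − 6.2×6.1 = 36.38 → profitable ✗.
Low-fitness (own payoff 19.2): to d=3.1 gives 42.9 − 8.5×3.1 = 16.55 → no gain ✓; to d=6.1 gives 74.2 − 8.5×6.1 = 22.35 → profitable ✗.
High-fitness (own payoff 74.2 − 3.2×6.1 = 54.68): to d=0 gives 19.2 → no gain ✓; to d=3.1 gives 42.9 − 3.2×3.1 = 32.98 → no gain ✓.
4 of the 6 constraints hold; not an equilibrium.

4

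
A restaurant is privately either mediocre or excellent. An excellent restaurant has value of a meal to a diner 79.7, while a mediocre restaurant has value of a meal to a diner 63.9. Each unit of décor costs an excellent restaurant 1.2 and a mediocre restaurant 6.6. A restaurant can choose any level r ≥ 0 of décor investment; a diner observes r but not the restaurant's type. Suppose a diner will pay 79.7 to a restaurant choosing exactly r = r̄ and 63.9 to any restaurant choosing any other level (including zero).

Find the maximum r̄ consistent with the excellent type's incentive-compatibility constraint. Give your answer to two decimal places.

13.17

Choosing r̄ yields the excellent type 79.7 − 1.2·r̄; choosing zero yields 63.9.
The excellent type is indifferent at 79.7 − 1.2·r̄ = 63.9, i.e. r̄ = (79.7 − 63.9) / 1.2 ≈ 13.17.
For any r̄ above 13.17 the excellent type would rather pool at zero, so separation collapses.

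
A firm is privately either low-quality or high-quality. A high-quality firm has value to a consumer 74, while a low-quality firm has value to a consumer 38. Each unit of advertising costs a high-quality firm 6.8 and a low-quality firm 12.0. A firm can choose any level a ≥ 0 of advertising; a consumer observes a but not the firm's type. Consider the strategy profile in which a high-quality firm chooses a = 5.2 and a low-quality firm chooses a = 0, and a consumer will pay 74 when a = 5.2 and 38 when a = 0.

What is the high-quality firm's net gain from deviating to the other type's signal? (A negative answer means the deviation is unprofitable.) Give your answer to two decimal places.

-0.64

Playing a = 5.2 the high-quality firm receives 74 − 6.8 × 5.2 = 38.64.
Deviating to a = 0 yields 38 instead.
Gain from deviating: 38 − 38.64 = -0.64.
The gain is negative, so the high-quality type's incentive-compatibility constraint is satisfied.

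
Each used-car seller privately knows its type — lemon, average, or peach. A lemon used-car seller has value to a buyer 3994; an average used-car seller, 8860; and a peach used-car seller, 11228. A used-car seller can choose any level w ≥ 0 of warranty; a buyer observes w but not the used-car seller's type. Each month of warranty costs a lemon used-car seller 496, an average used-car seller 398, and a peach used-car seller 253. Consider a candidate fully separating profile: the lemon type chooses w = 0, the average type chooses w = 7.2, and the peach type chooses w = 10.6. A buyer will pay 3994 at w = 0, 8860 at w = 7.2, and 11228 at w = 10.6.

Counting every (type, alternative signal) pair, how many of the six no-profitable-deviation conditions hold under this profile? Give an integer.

3

Average (own payoff 8860 − 398×7.2 = 5994.4): to w=0 gives 3994 → no gain ✓; to w=10.6 gives 11228 − 398×10.6 = 7009.2 → profitable ✗.
Lemon (own payoff 3994): to w=7.2 gives 8860 − 496×7.2 = 5288.8 → profitable ✗; to w=10.6 gives 11228 − 496×10.6 = 5970.4 → profitable ✗.
Peach (own payoff 11228 − 253×10.6 = 8546.2): to w=0 gives 3994 → no gain ✓; to w=7.2 gives 8860 − 253×7.2 = 7038.4 → no gain ✓.
3 of the 6 constraints hold; not an equilibrium.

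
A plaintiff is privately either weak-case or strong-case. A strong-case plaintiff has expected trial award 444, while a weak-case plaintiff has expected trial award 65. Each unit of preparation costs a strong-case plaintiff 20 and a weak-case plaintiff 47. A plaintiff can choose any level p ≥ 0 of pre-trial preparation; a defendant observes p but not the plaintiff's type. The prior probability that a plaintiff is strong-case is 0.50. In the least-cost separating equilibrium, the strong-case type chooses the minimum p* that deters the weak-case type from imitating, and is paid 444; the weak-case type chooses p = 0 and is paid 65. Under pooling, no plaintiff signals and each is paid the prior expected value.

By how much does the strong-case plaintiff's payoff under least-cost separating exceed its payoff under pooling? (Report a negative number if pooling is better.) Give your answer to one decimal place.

Least-cost separating signal: p* solves 65 = 444 − 47·p*, so p* = (444 − 65)/47 ≈ 8.0638.
Strong-case type's separating payoff: 444 − 20 × p* = 444 − 20 × (444 − 65)/47 = 444 − 7580/47 ≈ 282.723.
Pooling payoff: 0.50 × 444 + 0.50 × 65 = 254.5.
Difference: 282.723 − 254.5 = 28.223, i.e. 28.2 to one decimal place.
The strong-case type prefers to separate.

28.2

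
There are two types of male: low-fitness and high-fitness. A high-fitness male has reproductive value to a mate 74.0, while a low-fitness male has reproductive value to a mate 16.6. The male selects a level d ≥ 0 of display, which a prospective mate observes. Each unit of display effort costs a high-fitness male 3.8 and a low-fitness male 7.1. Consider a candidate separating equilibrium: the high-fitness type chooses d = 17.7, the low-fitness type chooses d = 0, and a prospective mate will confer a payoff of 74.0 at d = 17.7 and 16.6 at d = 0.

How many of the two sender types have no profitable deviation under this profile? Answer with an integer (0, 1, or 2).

1

High-fitness type: signal → 74.0 − 3.8 × 17.7 = 6.74; deviate to 0 → 16.6. IC fails (6.74 < 16.6).
Low-fitness type: stay at 0 → 16.6; mimic → 74.0 − 7.1 × 17.7 = -51.67. IC holds (16.6 ≥ -51.67).
1 of 2 constraints hold, so this profile is not an equilibrium.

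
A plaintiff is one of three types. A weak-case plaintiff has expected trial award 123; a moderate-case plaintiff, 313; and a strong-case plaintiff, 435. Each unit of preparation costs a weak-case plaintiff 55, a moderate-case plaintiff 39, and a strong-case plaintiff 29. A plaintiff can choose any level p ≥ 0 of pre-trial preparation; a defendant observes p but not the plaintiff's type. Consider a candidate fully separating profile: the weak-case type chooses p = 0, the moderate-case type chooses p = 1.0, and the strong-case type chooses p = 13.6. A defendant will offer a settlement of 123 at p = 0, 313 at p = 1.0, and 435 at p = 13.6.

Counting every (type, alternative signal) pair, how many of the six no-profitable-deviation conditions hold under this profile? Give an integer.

Moderate-case (own payoff 313 − 39×1.0 = 274): to p=0 gives 123 → no gain ✓; to p=13.6 gives 435 − 39×13.6 = -95.4 → no gain ✓.
Strong-case (own payoff 435 − 29×13.6 = 40.6): to p=0 gives 123 → profitable ✗; to p=1.0 gives 313 − 29×1.0 = 284 → profitable ✗.
Weak-case (own payoff 123): to p=1.0 gives 313 − 55×1.0 = 258 → profitable ✗; to p=13.6 gives 435 − 55×13.6 = -313 → no gain ✓.
3 of the 6 constraints hold; not an equilibrium.

3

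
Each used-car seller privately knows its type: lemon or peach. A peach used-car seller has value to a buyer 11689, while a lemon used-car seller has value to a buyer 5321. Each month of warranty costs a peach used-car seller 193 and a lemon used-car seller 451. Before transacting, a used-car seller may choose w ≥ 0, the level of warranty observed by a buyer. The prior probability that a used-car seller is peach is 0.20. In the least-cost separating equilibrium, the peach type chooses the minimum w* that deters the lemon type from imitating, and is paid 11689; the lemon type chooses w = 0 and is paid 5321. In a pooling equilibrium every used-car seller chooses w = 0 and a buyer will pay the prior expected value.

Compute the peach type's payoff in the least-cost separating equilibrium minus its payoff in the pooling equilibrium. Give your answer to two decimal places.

Least-cost separating signal: w* solves 5321 = 11689 − 451·w*, so w* = (11689 − 5321)/451 ≈ 14.1197.
Peach type's separating payoff: 11689 − 193 × w* = 11689 − 193 × (11689 − 5321)/451 = 11689 − 1229024/451 ≈ 8963.8914.
Pooling payoff: 0.20 × 11689 + 0.80 × 5321 = 6594.6.
Difference: 8963.8914 − 6594.6 = 2369.2914, i.e. 2369.29 to two decimal places.
The peach type prefers to separate.

2369.29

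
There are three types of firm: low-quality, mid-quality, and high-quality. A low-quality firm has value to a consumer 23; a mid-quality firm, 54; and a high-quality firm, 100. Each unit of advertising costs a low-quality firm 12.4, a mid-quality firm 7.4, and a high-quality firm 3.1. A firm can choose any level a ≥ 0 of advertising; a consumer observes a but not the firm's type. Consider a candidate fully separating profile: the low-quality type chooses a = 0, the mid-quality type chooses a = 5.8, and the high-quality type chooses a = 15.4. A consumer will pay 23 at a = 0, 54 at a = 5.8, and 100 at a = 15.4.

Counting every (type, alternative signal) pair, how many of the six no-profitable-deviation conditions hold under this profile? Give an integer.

High-quality (own payoff 100 − 3.1×15.4 = 52.26): to a=0 gives 23 → no gain ✓; to a=5.8 gives 54 − 3.1×5.8 = 36.02 → no gain ✓.
Mid-quality (own payoff 54 − 7.4×5.8 = 11.08): to a=0 gives 23 → profitable ✗; to a=15.4 gives 100 − 7.4×15.4 = -13.96 → no gain ✓.
Low-quality (own payoff 23): to a=5.8 gives 54 − 12.4×5.8 = -17.92 → no gain ✓; to a=15.4 gives 100 − 12.4×15.4 = -90.96 → no gain ✓.
5 of the 6 constraints hold; not an equilibrium.

5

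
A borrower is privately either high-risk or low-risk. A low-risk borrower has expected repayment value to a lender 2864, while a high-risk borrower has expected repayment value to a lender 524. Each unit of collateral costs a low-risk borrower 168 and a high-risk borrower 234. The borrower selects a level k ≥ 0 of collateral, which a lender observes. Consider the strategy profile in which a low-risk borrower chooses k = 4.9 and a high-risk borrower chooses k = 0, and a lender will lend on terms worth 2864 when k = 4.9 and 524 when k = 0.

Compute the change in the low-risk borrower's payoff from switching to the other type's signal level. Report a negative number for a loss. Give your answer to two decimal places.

-1516.80

Playing k = 4.9 the low-risk borrower receives 2864 − 168 × 4.9 = 2040.8.
Deviating to k = 0 yields 524 instead.
Gain from deviating: 524 − 2040.8 = -1516.80.
The gain is negative, so the low-risk type's incentive-compatibility constraint is satisfied.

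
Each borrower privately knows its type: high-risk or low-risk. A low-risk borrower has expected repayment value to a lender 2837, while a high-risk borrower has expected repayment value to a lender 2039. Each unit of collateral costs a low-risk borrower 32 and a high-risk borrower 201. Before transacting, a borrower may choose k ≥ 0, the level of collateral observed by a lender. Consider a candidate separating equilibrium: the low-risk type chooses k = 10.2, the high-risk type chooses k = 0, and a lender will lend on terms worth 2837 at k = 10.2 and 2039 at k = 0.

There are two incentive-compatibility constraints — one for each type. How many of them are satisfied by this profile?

2

Low-risk type: signal → 2837 − 32 × 10.2 = 2510.6; deviate to 0 → 2039. IC holds (2510.6 ≥ 2039).
High-risk type: stay at 0 → 2039; mimic → 2837 − 201 × 10.2 = 786.8. IC holds (2039 ≥ 786.8).
2 of 2 constraints hold, so this is a separating equilibrium.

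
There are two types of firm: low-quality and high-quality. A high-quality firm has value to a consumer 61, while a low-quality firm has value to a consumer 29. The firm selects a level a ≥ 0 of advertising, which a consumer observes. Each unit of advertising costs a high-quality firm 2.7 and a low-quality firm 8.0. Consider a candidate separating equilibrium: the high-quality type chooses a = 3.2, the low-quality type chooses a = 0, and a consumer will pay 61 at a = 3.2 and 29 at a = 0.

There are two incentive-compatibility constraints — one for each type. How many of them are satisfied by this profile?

High-quality type: signal → 61 − 2.7 × 3.2 = 52.36; deviate to 0 → 29. IC holds (52.36 ≥ 29).
Low-quality type: stay at 0 → 29; mimic → 61 − 8.0 × 3.2 = 35.4. IC fails (29 < 35.4).
1 of 2 constraints hold, so this profile is not an equilibrium.

1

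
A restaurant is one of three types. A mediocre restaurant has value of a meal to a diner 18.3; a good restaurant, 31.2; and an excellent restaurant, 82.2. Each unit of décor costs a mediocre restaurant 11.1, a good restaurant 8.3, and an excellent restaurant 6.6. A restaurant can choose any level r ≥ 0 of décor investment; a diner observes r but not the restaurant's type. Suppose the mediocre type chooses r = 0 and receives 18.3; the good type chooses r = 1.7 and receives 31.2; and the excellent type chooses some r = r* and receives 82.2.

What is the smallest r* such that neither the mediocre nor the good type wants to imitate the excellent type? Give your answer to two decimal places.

7.84

Good type (on-path payoff 31.2 − 8.3×1.7 = 17.09) won't mimic when 17.09 ≥ 82.2 − 8.3·r*, i.e. r* ≥ 7.84.
Mediocre type (on-path payoff 18.3) won't mimic when 18.3 ≥ 82.2 − 11.1·r*, i.e. r* ≥ 5.76.
Both must hold, so r* = max(5.76, 7.84) = 7.84. The good type's constraint binds.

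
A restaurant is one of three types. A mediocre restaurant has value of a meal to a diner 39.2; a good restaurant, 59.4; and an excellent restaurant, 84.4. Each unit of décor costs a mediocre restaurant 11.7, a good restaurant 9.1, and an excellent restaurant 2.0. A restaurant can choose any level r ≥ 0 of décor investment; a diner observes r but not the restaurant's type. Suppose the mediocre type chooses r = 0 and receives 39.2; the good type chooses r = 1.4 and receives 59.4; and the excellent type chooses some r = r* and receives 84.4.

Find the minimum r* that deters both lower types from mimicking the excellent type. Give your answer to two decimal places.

4.15

Mediocre type (on-path payoff 39.2) won't mimic when 39.2 ≥ 84.4 − 11.7·r*, i.e. r* ≥ 3.86.
Good type (on-path payoff 59.4 − 9.1×1.4 = 46.66) won't mimic when 46.66 ≥ 84.4 − 9.1·r*, i.e. r* ≥ 4.15.
Both must hold, so r* = max(3.86, 4.15) = 4.15. The good type's constraint binds.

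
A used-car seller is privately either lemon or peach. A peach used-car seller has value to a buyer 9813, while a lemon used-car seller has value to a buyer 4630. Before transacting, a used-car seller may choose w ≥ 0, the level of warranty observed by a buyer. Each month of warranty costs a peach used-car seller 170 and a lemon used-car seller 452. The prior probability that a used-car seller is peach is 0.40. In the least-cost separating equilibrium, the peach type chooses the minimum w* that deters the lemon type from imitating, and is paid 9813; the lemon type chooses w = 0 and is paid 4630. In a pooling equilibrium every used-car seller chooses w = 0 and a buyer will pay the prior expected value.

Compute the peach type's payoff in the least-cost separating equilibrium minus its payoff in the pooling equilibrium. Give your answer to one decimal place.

Least-cost separating signal: w* solves 4630 = 9813 − 452·w*, so w* = (9813 − 4630)/452 ≈ 11.4668.
Peach type's separating payoff: 9813 − 170 × w* = 9813 − 170 × (9813 − 4630)/452 = 9813 − 881110/452 ≈ 7863.642.
Pooling payoff: 0.40 × 9813 + 0.60 × 4630 = 6703.2.
Difference: 7863.642 − 6703.2 = 1160.442, i.e. 1160.4 to one decimal place.
The peach type prefers to separate.

1160.4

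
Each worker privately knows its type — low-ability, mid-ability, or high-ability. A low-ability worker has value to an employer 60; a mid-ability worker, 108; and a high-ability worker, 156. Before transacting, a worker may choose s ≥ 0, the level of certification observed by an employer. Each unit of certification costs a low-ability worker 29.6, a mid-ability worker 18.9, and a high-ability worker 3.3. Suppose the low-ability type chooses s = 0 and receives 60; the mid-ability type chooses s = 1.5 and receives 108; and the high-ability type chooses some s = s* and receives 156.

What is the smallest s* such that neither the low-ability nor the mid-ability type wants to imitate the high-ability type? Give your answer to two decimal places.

4.04

Mid-ability type (on-path payoff 108 − 18.9×1.5 = 79.65) won't mimic when 79.65 ≥ 156 − 18.9·s*, i.e. s* ≥ 4.04.
Low-ability type (on-path payoff 60) won't mimic when 60 ≥ 156 − 29.6·s*, i.e. s* ≥ 3.24.
Both must hold, so s* = max(3.24, 4.04) = 4.04. The mid-ability type's constraint binds.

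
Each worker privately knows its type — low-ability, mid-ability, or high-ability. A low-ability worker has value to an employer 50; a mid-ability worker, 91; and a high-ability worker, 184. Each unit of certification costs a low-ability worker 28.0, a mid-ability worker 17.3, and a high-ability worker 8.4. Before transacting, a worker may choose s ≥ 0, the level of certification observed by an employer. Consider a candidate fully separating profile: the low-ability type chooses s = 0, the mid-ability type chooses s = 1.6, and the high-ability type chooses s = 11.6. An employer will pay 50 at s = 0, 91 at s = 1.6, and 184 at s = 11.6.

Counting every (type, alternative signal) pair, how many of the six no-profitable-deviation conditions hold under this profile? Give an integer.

6

Mid-ability (own payoff 91 − 17.3×1.6 = 63.32): to s=0 gives 50 → no gain ✓; to s=11.6 gives 184 − 17.3×11.6 = -16.68 → no gain ✓.
High-ability (own payoff 184 − 8.4×11.6 = 86.56): to s=0 gives 50 → no gain ✓; to s=1.6 gives 91 − 8.4×1.6 = 77.56 → no gain ✓.
Low-ability (own payoff 50): to s=1.6 gives 91 − 28.0×1.6 = 46.2 → no gain ✓; to s=11.6 gives 184 − 28.0×11.6 = -140.8 → no gain ✓.
6 of the 6 constraints hold; this profile is a separating equilibrium.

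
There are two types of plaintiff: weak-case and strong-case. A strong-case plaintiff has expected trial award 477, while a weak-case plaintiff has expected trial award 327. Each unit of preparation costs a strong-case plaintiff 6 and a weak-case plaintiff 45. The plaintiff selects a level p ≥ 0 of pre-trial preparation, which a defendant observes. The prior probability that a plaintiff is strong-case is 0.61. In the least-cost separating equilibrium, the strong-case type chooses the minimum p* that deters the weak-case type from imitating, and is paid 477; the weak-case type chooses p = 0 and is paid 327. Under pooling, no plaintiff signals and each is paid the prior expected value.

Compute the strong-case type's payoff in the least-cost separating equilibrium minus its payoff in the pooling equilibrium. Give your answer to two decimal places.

Least-cost separating signal: p* solves 327 = 477 − 45·p*, so p* = (477 − 327)/45 ≈ 3.3333.
Strong-case type's separating payoff: 477 − 6 × p* = 477 − 6 × (477 − 327)/45 = 477 − 900/45 = 457.
Pooling payoff: 0.61 × 477 + 0.39 × 327 = 418.5.
Difference: 457 − 418.5 = 38.50.
The strong-case type prefers to separate.

38.50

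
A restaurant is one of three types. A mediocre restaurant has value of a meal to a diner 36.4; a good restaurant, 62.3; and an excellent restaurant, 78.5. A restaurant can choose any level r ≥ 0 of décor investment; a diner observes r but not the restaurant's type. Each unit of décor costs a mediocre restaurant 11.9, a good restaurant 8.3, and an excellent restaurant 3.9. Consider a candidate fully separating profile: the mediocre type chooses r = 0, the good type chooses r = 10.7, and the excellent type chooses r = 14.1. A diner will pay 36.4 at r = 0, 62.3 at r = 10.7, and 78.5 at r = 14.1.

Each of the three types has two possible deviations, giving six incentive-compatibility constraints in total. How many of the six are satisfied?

Mediocre (own payoff 36.4): to r=10.7 gives 62.3 − 11.9×10.7 = -65.03 → no gain ✓; to r=14.1 gives 78.5 − 11.9×14.1 = -89.29 → no gain ✓.
Good (own payoff 62.3 − 8.3×10.7 = -26.51): to r=0 gives 36.4 → profitable ✗; to r=14.1 gives 78.5 − 8.3×14.1 = -38.53 → no gain ✓.
Excellent (own payoff 78.5 − 3.9×14.1 = 23.51): to r=0 gives 36.4 → profitable ✗; to r=10.7 gives 62.3 − 3.9×10.7 = 20.57 → no gain ✓.
4 of the 6 constraints hold; not an equilibrium.

4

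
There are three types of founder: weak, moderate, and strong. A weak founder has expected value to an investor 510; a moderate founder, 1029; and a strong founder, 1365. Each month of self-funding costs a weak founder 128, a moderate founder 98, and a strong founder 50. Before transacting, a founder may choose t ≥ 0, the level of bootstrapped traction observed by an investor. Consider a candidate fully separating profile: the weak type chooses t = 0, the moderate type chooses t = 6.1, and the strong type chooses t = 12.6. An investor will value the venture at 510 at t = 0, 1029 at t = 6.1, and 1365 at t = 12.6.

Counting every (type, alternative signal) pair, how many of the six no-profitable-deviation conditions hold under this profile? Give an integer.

5

Weak (own payoff 510): to t=6.1 gives 1029 − 128×6.1 = 248.2 → no gain ✓; to t=12.6 gives 1365 − 128×12.6 = -247.8 → no gain ✓.
Moderate (own payoff 1029 − 98×6.1 = 431.2): to t=0 gives 510 → profitable ✗; to t=12.6 gives 1365 − 98×12.6 = 130.2 → no gain ✓.
Strong (own payoff 1365 − 50×12.6 = 735): to t=0 gives 510 → no gain ✓; to t=6.1 gives 1029 − 50×6.1 = 724 → no gain ✓.
5 of the 6 constraints hold; not an equilibrium.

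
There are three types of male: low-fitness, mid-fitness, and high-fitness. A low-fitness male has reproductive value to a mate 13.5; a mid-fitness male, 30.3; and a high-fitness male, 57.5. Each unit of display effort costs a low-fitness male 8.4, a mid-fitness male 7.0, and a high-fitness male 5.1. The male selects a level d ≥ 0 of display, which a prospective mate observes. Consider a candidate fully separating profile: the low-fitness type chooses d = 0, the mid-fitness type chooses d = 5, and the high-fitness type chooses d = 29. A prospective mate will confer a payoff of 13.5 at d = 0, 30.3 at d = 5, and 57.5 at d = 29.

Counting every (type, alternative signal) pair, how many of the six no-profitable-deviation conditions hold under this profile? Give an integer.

Low-fitness (own payoff 13.5): to d=5 gives 30.3 − 8.4×5 = -11.7 → no gain ✓; to d=29 gives 57.5 − 8.4×29 = -186.1 → no gain ✓.
High-fitness (own payoff 57.5 − 5.1×29 = -90.4): to d=0 gives 13.5 → profitable ✗; to d=5 gives 30.3 − 5.1×5 = 4.8 → profitable ✗.
Mid-fitness (own payoff 30.3 − 7.0×5 = -4.7): to d=0 gives 13.5 → profitable ✗; to d=29 gives 57.5 − 7.0×29 = -145.5 → no gain ✓.
3 of the 6 constraints hold; not an equilibrium.

3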